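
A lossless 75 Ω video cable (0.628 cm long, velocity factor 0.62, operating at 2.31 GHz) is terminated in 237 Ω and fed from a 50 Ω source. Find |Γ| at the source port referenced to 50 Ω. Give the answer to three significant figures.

|Γ| ≈ 0.614

λ = v/f = 0.62·c / 2.31 GHz = 0.0805 m
βl = 2π·l/λ = 2π × 0.078 = 28.1°
tan(βl) = 0.533
Z_in = Z_0·(Z_L + jZ_0·tanβl)/(Z_0 + jZ_L·tanβl) = 79.2 − j93.6 Ω
Γ_s = (Z_in − Z_s)/(Z_in + Z_s) = (29.2 − j93.6)/(129 − j93.6), |Γ_s| = 0.614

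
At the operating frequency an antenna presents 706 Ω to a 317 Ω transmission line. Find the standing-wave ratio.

VSWR ≈ 2.23

Γ = (706 − 317)/(706 + 317) = 0.38
VSWR = (1 + 0.38)/(1 − 0.38)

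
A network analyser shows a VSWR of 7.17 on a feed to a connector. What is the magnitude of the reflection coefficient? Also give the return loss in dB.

|Γ| ≈ 0.755; return loss ≈ 2.44 dB

|Γ| = (S − 1)/(S + 1) = (7.17 − 1)/(7.17 + 1) = 6.17/8.17
RL = −20·log₁₀|Γ| = −20·log₁₀(0.755)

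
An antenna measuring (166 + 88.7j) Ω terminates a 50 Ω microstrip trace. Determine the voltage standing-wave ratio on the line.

VSWR ≈ 4.34

Γ = (Z_L − Z_0)/(Z_L + Z_0) = (116 + j88.7)/(216 + j88.7)
|Γ| = 146/234 = 0.625
VSWR = (1 + |Γ|)/(1 − |Γ|) = 1.63/0.375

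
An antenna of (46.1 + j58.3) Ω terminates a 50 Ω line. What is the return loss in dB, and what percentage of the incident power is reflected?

RL ≈ 5.68 dB; 27% of incident power reflected

Γ = (-3.9 + j58.3)/(96.1 + j58.3), |Γ| = 0.52
RL = −20·log₁₀(0.52) = 5.68 dB
P_refl/P_inc = |Γ|² = 0.27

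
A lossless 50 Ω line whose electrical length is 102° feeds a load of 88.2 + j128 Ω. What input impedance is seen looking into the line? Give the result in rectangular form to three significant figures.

Z_in ≈ 8.54 − j2.79 Ω

tan(βl) = tan(102°) = -4.7
Z_in = Z_0·(Z_L + jZ_0·tanβl)/(Z_0 + jZ_L·tanβl)
     = 50·(88.2 − j107)/(652 − j415)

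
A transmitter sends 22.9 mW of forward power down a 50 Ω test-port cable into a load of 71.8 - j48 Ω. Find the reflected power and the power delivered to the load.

P_reflected ≈ 3.71 mW; P_delivered ≈ 19.2 mW

|Γ| = |(21.8 − j48)/(121.8 − j48)| = 0.403
|Γ|² = 0.162
P_refl = |Γ|²·P_inc = 3.71 mW, P_del = (1 − |Γ|²)·P_inc = 19.2 mW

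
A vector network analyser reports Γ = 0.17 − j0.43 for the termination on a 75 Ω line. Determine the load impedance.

Z_L = Z_0·(1 + Γ)/(1 − Γ) = 75·(1.17 − j0.43)/(0.83 + j0.43)

Z_L ≈ 67.5 − j73.8 Ω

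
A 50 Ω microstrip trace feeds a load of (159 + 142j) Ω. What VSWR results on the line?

VSWR ≈ 5.86

Γ = (Z_L − Z_0)/(Z_L + Z_0) = (109 + j142)/(209 + j142)
|Γ| = 179/253 = 0.708
VSWR = (1 + |Γ|)/(1 − |Γ|) = 1.71/0.292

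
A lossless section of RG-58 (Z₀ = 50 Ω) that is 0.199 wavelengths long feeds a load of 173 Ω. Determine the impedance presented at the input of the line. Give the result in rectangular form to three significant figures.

Z_in ≈ 15.9 − j15.1 Ω

βl = 2π × 0.199 = 71.6°
tan(βl) = tan(71.6°) = 3.01
Z_in = Z_0·(Z_L + jZ_0·tanβl)/(Z_0 + jZ_L·tanβl)
     = 50·(173 + j151)/(50 + j521)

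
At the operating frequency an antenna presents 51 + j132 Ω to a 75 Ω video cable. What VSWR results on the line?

Γ = (Z_L − Z_0)/(Z_L + Z_0) = (-24 + j132)/(126 + j132)
|Γ| = 134/182 = 0.735
VSWR = (1 + |Γ|)/(1 − |Γ|) = 1.74/0.265

VSWR ≈ 6.55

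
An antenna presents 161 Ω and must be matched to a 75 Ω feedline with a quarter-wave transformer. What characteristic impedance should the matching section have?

Z_qwt ≈ 110 Ω

Z_qwt = √(Z_0·R_L) = √(75 × 161) = √12080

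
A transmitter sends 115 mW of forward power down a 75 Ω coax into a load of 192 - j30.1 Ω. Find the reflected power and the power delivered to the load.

|Γ| = |(117 − j30.1)/(267 − j30.1)| = 0.45
|Γ|² = 0.202
P_refl = |Γ|²·P_inc = 23.2 mW, P_del = (1 − |Γ|²)·P_inc = 91.8 mW

P_reflected ≈ 23.2 mW; P_delivered ≈ 91.8 mW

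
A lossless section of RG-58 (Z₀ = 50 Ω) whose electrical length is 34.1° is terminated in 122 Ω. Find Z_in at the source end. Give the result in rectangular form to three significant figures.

tan(βl) = tan(34.1°) = 0.677
Z_in = Z_0·(Z_L + jZ_0·tanβl)/(Z_0 + jZ_L·tanβl)
     = 50·(122 + j33.9)/(50 + j82.6)

Z_in ≈ 47.7 − j45 Ω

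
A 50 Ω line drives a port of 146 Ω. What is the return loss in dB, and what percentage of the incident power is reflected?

Γ = (146 − 50)/(146 + 50) = 0.49
RL = −20·log₁₀(0.49) = 6.2 dB
P_refl/P_inc = |Γ|² = 0.24

RL ≈ 6.2 dB; 24% of incident power reflected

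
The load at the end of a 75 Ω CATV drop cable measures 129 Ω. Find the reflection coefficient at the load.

Γ = (Z_L − Z_0)/(Z_L + Z_0) = (129 − 75)/(129 + 75) = 54/204

Γ = 0.265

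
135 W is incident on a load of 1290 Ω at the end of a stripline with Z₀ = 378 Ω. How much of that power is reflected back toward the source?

P_reflected ≈ 40.4 W

Γ = (1290 − 378)/(1290 + 378) = 0.547
|Γ|² = 0.299
P_refl = |Γ|²·P_inc = 40.4 W, P_del = (1 − |Γ|²)·P_inc = 94.6 W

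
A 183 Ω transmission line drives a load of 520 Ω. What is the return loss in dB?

RL ≈ 6.39 dB

Γ = (520 − 183)/(520 + 183) = 0.479
RL = −20·log₁₀|Γ| = −20·log₁₀(0.479)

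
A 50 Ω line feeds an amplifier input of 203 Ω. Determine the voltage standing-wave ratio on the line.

For a purely resistive load, VSWR = R_L/Z_0 or Z_0/R_L (whichever > 1) = 203/50

VSWR ≈ 4.06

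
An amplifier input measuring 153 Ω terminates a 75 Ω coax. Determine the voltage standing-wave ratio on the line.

VSWR ≈ 2.04

Γ = (153 − 75)/(153 + 75) = 0.342
VSWR = (1 + 0.342)/(1 − 0.342)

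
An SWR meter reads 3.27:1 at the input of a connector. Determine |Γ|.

|Γ| = (S − 1)/(S + 1) = (3.27 − 1)/(3.27 + 1) = 2.27/4.27

|Γ| ≈ 0.532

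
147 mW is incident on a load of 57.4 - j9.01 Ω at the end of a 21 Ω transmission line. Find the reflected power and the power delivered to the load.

P_reflected ≈ 33.2 mW; P_delivered ≈ 114 mW

|Γ| = |(36.4 − j9.01)/(78.4 − j9.01)| = 0.475
|Γ|² = 0.226
P_refl = |Γ|²·P_inc = 33.2 mW, P_del = (1 − |Γ|²)·P_inc = 114 mW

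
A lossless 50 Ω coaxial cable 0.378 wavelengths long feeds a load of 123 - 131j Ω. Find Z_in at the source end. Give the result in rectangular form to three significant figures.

Z_in ≈ 29.9 + j71.1 Ω

βl = 2π × 0.378 = 136°
tan(βl) = tan(136°) = -0.963
Z_in = Z_0·(Z_L + jZ_0·tanβl)/(Z_0 + jZ_L·tanβl)
     = 50·(123 − j179)/(-76.2 − j118)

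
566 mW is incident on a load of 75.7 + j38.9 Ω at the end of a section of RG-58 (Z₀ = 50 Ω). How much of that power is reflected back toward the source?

|Γ| = |(25.7 + j38.9)/(125.7 + j38.9)| = 0.354
|Γ|² = 0.126
P_refl = |Γ|²·P_inc = 71.1 mW, P_del = (1 − |Γ|²)·P_inc = 495 mW

P_reflected ≈ 71.1 mW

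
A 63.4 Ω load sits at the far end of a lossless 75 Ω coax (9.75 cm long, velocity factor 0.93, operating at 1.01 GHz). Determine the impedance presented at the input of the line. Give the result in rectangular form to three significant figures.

λ = v/f = 0.93·c / 1.01 GHz = 0.276 m
βl = 2π·l/λ = 2π × 0.353 = 127°
tan(βl) = tan(127°) = -1.32
Z_in = Z_0·(Z_L + jZ_0·tanβl)/(Z_0 + jZ_L·tanβl)
     = 75·(63.4 − j99.3)/(75 − j83.9)

Z_in ≈ 77.5 − j12.6 Ω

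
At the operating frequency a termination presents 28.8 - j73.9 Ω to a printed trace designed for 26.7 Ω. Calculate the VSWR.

VSWR ≈ 9

Γ = (Z_L − Z_0)/(Z_L + Z_0) = (2.1 − j73.9)/(55.5 − j73.9)
|Γ| = 73.9/92.4 = 0.8
VSWR = (1 + |Γ|)/(1 − |Γ|) = 1.8/0.2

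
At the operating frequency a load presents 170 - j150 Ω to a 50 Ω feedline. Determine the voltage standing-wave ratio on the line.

Γ = (Z_L − Z_0)/(Z_L + Z_0) = (120 − j150)/(220 − j150)
|Γ| = 192/266 = 0.721
VSWR = (1 + |Γ|)/(1 − |Γ|) = 1.72/0.279

VSWR ≈ 6.18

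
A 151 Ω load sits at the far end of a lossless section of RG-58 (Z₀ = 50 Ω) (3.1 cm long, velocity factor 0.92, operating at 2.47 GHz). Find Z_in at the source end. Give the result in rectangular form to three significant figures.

Z_in ≈ 17 + j7.72 Ω

λ = v/f = 0.92·c / 2.47 GHz = 0.112 m
βl = 2π·l/λ = 2π × 0.277 = 99.9°
tan(βl) = tan(99.9°) = -5.75
Z_in = Z_0·(Z_L + jZ_0·tanβl)/(Z_0 + jZ_L·tanβl)
     = 50·(151 − j287)/(50 − j868)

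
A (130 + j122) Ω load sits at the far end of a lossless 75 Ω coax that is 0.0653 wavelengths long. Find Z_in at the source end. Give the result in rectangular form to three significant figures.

βl = 2π × 0.0653 = 23.5°
tan(βl) = tan(23.5°) = 0.435
Z_in = Z_0·(Z_L + jZ_0·tanβl)/(Z_0 + jZ_L·tanβl)
     = 75·(130 + j155)/(21.9 + j56.5)

Z_in ≈ 236 − j80.7 Ω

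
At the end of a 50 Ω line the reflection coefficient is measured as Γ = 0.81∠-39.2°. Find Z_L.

Z_L = Z_0·(1 + Γ)/(1 − Γ) = 50·(1.63 − j0.512)/(0.372 + j0.512)

Z_L ≈ 42.9 − j128 Ω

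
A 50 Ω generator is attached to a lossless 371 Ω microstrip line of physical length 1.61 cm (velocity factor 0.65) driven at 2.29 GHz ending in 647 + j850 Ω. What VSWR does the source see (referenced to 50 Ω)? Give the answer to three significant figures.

VSWR ≈ 15.7

λ = v/f = 0.65·c / 2.29 GHz = 0.0852 m
βl = 2π·l/λ = 2π × 0.189 = 68.1°
tan(βl) = 2.48
Z_in = Z_0·(Z_L + jZ_0·tanβl)/(Z_0 + jZ_L·tanβl) = 114 − j273 Ω
Γ_s = (Z_in − Z_s)/(Z_in + Z_s) = (63.8 − j273)/(164 − j273), |Γ_s| = 0.88
VSWR = (1 + |Γ_s|)/(1 − |Γ_s|)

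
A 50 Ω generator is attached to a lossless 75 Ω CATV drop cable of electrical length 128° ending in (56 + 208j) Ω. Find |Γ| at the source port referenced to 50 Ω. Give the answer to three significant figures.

tan(βl) = -1.28
Z_in = Z_0·(Z_L + jZ_0·tanβl)/(Z_0 + jZ_L·tanβl) = 6.84 + j26.1 Ω
Γ_s = (Z_in − Z_s)/(Z_in + Z_s) = (-43.2 + j26.1)/(56.8 + j26.1), |Γ_s| = 0.806

|Γ| ≈ 0.806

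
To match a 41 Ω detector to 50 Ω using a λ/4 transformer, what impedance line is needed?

Z_qwt ≈ 45.3 Ω

Z_qwt = √(Z_0·R_L) = √(50 × 41) = √2050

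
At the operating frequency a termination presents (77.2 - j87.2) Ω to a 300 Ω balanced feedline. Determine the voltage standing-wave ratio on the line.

VSWR ≈ 4.24

Γ = (Z_L − Z_0)/(Z_L + Z_0) = (-222.8 − j87.2)/(377.2 − j87.2)
|Γ| = 239/387 = 0.618
VSWR = (1 + |Γ|)/(1 − |Γ|) = 1.62/0.382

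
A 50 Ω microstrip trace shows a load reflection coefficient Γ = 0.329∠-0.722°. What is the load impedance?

Z_L ≈ 99 − j0.921 Ω

Z_L = Z_0·(1 + Γ)/(1 − Γ) = 50·(1.33 − j0.00415)/(0.671 + j0.00415)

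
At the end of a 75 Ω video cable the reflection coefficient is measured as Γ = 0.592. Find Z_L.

Z_L = Z_0·(1 + Γ)/(1 − Γ) = 75·(1.59)/(0.408)

Z_L ≈ 293 Ω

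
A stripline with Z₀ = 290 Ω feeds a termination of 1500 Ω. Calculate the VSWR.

VSWR ≈ 5.17

Γ = (1500 − 290)/(1500 + 290) = 0.676
VSWR = (1 + 0.676)/(1 − 0.676)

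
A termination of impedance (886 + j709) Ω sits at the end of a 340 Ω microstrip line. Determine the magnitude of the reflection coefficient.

Γ = (Z_L − Z_0)/(Z_L + Z_0) = (546 + j709)/(1226 + j709)
|Γ| = 895/1420

|Γ| ≈ 0.632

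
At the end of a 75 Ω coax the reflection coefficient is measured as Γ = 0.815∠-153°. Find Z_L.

Z_L = Z_0·(1 + Γ)/(1 − Γ) = 75·(0.274 − j0.37)/(1.73 + j0.37)

Z_L ≈ 8.08 − j17.8 Ω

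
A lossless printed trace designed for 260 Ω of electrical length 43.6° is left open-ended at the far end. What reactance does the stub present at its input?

tan(βl) = 0.952
For an open-ended stub, Z_in = −jZ_0·cot(βl) = −jZ_0/tan(βl)

X_in ≈ -273 Ω (capacitive)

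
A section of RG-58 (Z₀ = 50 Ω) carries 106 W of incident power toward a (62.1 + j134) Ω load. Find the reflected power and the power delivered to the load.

P_reflected ≈ 62.9 W; P_delivered ≈ 43.1 W

|Γ| = |(12.1 + j134)/(112.1 + j134)| = 0.77
|Γ|² = 0.593
P_refl = |Γ|²·P_inc = 62.9 W, P_del = (1 − |Γ|²)·P_inc = 43.1 W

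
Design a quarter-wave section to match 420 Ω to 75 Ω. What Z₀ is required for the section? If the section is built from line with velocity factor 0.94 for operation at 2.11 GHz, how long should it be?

Z_qwt = √(Z_0·R_L) = √(75 × 420) = √31500
λ = 0.94·c/f = 0.134 m, so l = λ/4 = 0.0334 m

Z_qwt ≈ 177 Ω; length ≈ 3.34 cm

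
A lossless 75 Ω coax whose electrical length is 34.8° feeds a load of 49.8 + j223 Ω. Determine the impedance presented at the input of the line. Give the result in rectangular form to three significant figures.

tan(βl) = tan(34.8°) = 0.695
Z_in = Z_0·(Z_L + jZ_0·tanβl)/(Z_0 + jZ_L·tanβl)
     = 75·(49.8 + j275)/(-80 + j34.6)

Z_in ≈ 54.7 − j234 Ω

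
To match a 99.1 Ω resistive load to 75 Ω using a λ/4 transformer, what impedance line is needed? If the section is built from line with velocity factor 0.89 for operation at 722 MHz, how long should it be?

Z_qwt = √(Z_0·R_L) = √(75 × 99.1) = √7432
λ = 0.89·c/f = 0.37 m, so l = λ/4 = 0.0925 m

Z_qwt ≈ 86.2 Ω; length ≈ 9.25 cm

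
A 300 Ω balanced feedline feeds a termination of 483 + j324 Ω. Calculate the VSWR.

Γ = (Z_L − Z_0)/(Z_L + Z_0) = (183 + j324)/(783 + j324)
|Γ| = 372/847 = 0.439
VSWR = (1 + |Γ|)/(1 − |Γ|) = 1.44/0.561

VSWR ≈ 2.57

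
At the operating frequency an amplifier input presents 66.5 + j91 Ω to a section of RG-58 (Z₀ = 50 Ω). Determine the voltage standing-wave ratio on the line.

Γ = (Z_L − Z_0)/(Z_L + Z_0) = (16.5 + j91)/(116.5 + j91)
|Γ| = 92.5/148 = 0.626
VSWR = (1 + |Γ|)/(1 − |Γ|) = 1.63/0.374

VSWR ≈ 4.34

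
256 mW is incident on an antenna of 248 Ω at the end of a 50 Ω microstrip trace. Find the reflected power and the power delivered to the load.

Γ = (248 − 50)/(248 + 50) = 0.664
|Γ|² = 0.441
P_refl = |Γ|²·P_inc = 113 mW, P_del = (1 − |Γ|²)·P_inc = 143 mW

P_reflected ≈ 113 mW; P_delivered ≈ 143 mW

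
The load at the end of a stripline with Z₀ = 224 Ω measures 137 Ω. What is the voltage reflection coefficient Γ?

Γ = -0.241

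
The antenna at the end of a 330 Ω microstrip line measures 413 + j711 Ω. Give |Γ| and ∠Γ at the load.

Γ = (Z_L − Z_0)/(Z_L + Z_0) = (83 + j711)/(743 + j711)
|Γ| = 716/1030 = 0.696

Γ ≈ 0.696 ∠ 39.6°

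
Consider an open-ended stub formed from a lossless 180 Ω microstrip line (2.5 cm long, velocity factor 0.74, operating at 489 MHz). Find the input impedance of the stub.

λ = v/f = 0.74·c / 489 MHz = 0.454 m
βl = 2π·l/λ = 2π × 0.0551 = 19.8°
tan(βl) = 0.361
For an open-ended stub, Z_in = −jZ_0·cot(βl) = −jZ_0/tan(βl)

Z_in ≈ −j499 Ω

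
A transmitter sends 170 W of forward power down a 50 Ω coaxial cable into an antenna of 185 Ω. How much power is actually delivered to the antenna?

Γ = (185 − 50)/(185 + 50) = 0.574
|Γ|² = 0.33
P_refl = |Γ|²·P_inc = 56.1 W, P_del = (1 − |Γ|²)·P_inc = 114 W

P_delivered ≈ 114 W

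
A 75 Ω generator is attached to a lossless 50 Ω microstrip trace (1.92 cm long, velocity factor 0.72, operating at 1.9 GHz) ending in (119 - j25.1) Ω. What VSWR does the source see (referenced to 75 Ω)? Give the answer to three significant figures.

λ = v/f = 0.72·c / 1.9 GHz = 0.114 m
βl = 2π·l/λ = 2π × 0.169 = 60.8°
tan(βl) = 1.79
Z_in = Z_0·(Z_L + jZ_0·tanβl)/(Z_0 + jZ_L·tanβl) = 23 − j17.7 Ω
Γ_s = (Z_in − Z_s)/(Z_in + Z_s) = (-52 − j17.7)/(98 − j17.7), |Γ_s| = 0.552
VSWR = (1 + |Γ_s|)/(1 − |Γ_s|)

VSWR ≈ 3.46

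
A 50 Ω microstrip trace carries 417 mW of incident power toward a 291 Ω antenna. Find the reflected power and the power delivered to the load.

Γ = (291 − 50)/(291 + 50) = 0.707
|Γ|² = 0.499
P_refl = |Γ|²·P_inc = 208 mW, P_del = (1 − |Γ|²)·P_inc = 209 mW

P_reflected ≈ 208 mW; P_delivered ≈ 209 mW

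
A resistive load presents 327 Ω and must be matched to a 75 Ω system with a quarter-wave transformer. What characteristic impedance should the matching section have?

Z_qwt = √(Z_0·R_L) = √(75 × 327) = √24520

Z_qwt ≈ 157 Ω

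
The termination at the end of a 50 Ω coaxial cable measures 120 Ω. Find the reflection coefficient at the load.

Γ = 0.412

Γ = (Z_L − Z_0)/(Z_L + Z_0) = (120 − 50)/(120 + 50) = 70/170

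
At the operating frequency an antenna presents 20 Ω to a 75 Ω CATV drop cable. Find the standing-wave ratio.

VSWR ≈ 3.75

Γ = (20 − 75)/(20 + 75) = -0.579
VSWR = (1 + 0.579)/(1 − 0.579)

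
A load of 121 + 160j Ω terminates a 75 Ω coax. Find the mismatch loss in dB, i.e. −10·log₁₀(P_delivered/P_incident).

Γ = (46 + j160)/(196 + j160), |Γ| = 0.658
|Γ|² = 0.433, so P_del/P_inc = 1 − |Γ|² = 0.567
ML = −10·log₁₀(1 − |Γ|²)

mismatch loss ≈ 2.46 dB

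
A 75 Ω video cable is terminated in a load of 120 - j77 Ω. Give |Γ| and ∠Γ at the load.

Γ ≈ 0.425 ∠ -38.1°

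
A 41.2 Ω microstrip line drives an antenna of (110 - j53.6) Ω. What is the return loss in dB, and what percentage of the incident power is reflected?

RL ≈ 5.29 dB; 29.6% of incident power reflected

Γ = (68.8 − j53.6)/(151.2 − j53.6), |Γ| = 0.544
RL = −20·log₁₀(0.544) = 5.29 dB
P_refl/P_inc = |Γ|² = 0.296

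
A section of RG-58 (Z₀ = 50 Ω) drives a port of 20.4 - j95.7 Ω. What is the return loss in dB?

RL ≈ 1.48 dB

Γ = (-29.6 − j95.7)/(70.4 − j95.7), |Γ| = 0.843
RL = −20·log₁₀|Γ| = −20·log₁₀(0.843)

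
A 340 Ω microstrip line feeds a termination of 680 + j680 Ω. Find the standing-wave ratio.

Γ = (Z_L − Z_0)/(Z_L + Z_0) = (340 + j680)/(1020 + j680)
|Γ| = 760/1230 = 0.62
VSWR = (1 + |Γ|)/(1 − |Γ|) = 1.62/0.38

VSWR ≈ 4.27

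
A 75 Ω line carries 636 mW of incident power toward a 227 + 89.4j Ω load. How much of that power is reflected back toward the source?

|Γ| = |(152 + j89.4)/(302 + j89.4)| = 0.56
|Γ|² = 0.313
P_refl = |Γ|²·P_inc = 199 mW, P_del = (1 − |Γ|²)·P_inc = 437 mW

P_reflected ≈ 199 mW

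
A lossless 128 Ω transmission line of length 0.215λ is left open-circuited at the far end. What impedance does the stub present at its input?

Z_in ≈ −j28.6 Ω

βl = 2π × 0.215 = 77.4°
tan(βl) = 4.47
For an open-circuited stub, Z_in = −jZ_0·cot(βl) = −jZ_0/tan(βl)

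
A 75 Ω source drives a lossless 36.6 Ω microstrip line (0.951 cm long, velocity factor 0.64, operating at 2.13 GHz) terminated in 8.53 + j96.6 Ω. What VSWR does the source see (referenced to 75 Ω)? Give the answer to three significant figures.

λ = v/f = 0.64·c / 2.13 GHz = 0.0901 m
βl = 2π·l/λ = 2π × 0.106 = 38°
tan(βl) = 0.781
Z_in = Z_0·(Z_L + jZ_0·tanβl)/(Z_0 + jZ_L·tanβl) = 11.9 − j116 Ω
Γ_s = (Z_in − Z_s)/(Z_in + Z_s) = (-63.1 − j116)/(86.9 − j116), |Γ_s| = 0.911
VSWR = (1 + |Γ_s|)/(1 − |Γ_s|)

VSWR ≈ 21.6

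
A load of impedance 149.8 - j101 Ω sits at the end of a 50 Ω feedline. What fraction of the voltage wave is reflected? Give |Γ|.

|Γ| ≈ 0.634

Γ = (Z_L − Z_0)/(Z_L + Z_0) = (99.8 − j101)/(199.8 − j101)
|Γ| = 142/224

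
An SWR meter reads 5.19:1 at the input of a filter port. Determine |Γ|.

|Γ| ≈ 0.677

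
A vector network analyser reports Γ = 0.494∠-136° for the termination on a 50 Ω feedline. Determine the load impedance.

Z_L ≈ 19.3 − j17.6 Ω

Z_L = Z_0·(1 + Γ)/(1 − Γ) = 50·(0.645 − j0.343)/(1.36 + j0.343)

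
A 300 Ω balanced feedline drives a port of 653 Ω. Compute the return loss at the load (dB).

RL ≈ 8.63 dB

Γ = (653 − 300)/(653 + 300) = 0.37
RL = −20·log₁₀|Γ| = −20·log₁₀(0.37)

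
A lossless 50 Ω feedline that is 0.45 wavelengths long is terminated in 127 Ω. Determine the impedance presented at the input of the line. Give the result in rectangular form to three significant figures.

βl = 2π × 0.45 = 162°
tan(βl) = tan(162°) = -0.325
Z_in = Z_0·(Z_L + jZ_0·tanβl)/(Z_0 + jZ_L·tanβl)
     = 50·(127 − j16.2)/(50 − j41.3)

Z_in ≈ 83.5 + j52.7 Ω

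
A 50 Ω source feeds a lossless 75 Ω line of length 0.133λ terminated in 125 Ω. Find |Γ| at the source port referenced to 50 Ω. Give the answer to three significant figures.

|Γ| ≈ 0.305

βl = 2π × 0.133 = 47.9°
tan(βl) = 1.11
Z_in = Z_0·(Z_L + jZ_0·tanβl)/(Z_0 + jZ_L·tanβl) = 63.2 − j33.5 Ω
Γ_s = (Z_in − Z_s)/(Z_in + Z_s) = (13.2 − j33.5)/(113 − j33.5), |Γ_s| = 0.305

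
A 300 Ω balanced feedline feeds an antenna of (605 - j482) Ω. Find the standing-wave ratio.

VSWR ≈ 3.51

Γ = (Z_L − Z_0)/(Z_L + Z_0) = (305 − j482)/(905 − j482)
|Γ| = 570/1030 = 0.556
VSWR = (1 + |Γ|)/(1 − |Γ|) = 1.56/0.444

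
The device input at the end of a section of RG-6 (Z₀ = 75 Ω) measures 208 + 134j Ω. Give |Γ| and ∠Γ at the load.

Γ = (Z_L − Z_0)/(Z_L + Z_0) = (133 + j134)/(283 + j134)
|Γ| = 189/313 = 0.603

Γ ≈ 0.603 ∠ 19.9°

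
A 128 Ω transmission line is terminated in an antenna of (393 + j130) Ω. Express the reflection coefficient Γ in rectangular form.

Γ = (Z_L − Z_0)/(Z_L + Z_0) = (265 + j130)/(521 + j130)

Γ ≈ 0.537 + j0.115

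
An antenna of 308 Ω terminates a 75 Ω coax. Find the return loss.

RL ≈ 4.32 dB

Γ = (308 − 75)/(308 + 75) = 0.608
RL = −20·log₁₀|Γ| = −20·log₁₀(0.608)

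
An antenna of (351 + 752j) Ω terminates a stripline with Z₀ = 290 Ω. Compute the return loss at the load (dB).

RL ≈ 2.34 dB

Γ = (61 + j752)/(641 + j752), |Γ| = 0.764
RL = −20·log₁₀|Γ| = −20·log₁₀(0.764)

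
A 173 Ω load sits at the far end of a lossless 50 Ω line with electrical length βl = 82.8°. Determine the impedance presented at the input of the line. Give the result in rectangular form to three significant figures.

Z_in ≈ 14.7 − j5.78 Ω

tan(βl) = tan(82.8°) = 7.92
Z_in = Z_0·(Z_L + jZ_0·tanβl)/(Z_0 + jZ_L·tanβl)
     = 50·(173 + j396)/(50 + j1370)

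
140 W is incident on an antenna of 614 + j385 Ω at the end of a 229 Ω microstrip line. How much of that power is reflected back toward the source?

P_reflected ≈ 48.3 W

|Γ| = |(385 + j385)/(843 + j385)| = 0.588
|Γ|² = 0.345
P_refl = |Γ|²·P_inc = 48.3 W, P_del = (1 − |Γ|²)·P_inc = 91.7 W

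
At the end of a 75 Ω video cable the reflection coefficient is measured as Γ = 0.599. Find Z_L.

Z_L ≈ 299 Ω

Z_L = Z_0·(1 + Γ)/(1 − Γ) = 75·(1.6)/(0.401)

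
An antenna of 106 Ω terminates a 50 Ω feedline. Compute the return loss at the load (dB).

RL ≈ 8.9 dB

Γ = (106 − 50)/(106 + 50) = 0.359
RL = −20·log₁₀|Γ| = −20·log₁₀(0.359)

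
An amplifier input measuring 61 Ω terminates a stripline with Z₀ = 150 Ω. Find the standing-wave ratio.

VSWR ≈ 2.46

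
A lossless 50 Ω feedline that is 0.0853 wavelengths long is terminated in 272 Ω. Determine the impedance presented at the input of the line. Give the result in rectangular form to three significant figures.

Z_in ≈ 32.2 − j74.2 Ω

βl = 2π × 0.0853 = 30.7°
tan(βl) = tan(30.7°) = 0.594
Z_in = Z_0·(Z_L + jZ_0·tanβl)/(Z_0 + jZ_L·tanβl)
     = 50·(272 + j29.7)/(50 + j162)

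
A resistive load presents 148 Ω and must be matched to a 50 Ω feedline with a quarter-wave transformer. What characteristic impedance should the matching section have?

Z_qwt ≈ 86 Ω

Z_qwt = √(Z_0·R_L) = √(50 × 148) = √7400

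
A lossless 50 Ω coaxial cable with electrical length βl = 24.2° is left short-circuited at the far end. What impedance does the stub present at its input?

tan(βl) = 0.449
For a short-circuited stub, Z_in = jZ_0·tan(βl)

Z_in ≈ +j22.5 Ω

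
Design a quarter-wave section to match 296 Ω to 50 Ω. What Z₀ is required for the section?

Z_qwt ≈ 122 Ω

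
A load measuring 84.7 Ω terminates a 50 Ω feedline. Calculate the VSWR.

VSWR ≈ 1.69

Γ = (84.7 − 50)/(84.7 + 50) = 0.258
VSWR = (1 + 0.258)/(1 − 0.258)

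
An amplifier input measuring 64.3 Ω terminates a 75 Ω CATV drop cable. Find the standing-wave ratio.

Γ = (64.3 − 75)/(64.3 + 75) = -0.0768
VSWR = (1 + 0.0768)/(1 − 0.0768)

VSWR ≈ 1.17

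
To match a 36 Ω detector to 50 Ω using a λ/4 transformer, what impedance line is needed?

Z_qwt = √(Z_0·R_L) = √(50 × 36) = √1800

Z_qwt ≈ 42.4 Ω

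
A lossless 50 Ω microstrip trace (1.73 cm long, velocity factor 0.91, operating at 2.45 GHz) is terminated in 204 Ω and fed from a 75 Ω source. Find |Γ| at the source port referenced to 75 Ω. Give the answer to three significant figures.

|Γ| ≈ 0.671

λ = v/f = 0.91·c / 2.45 GHz = 0.111 m
βl = 2π·l/λ = 2π × 0.155 = 55.9°
tan(βl) = 1.48
Z_in = Z_0·(Z_L + jZ_0·tanβl)/(Z_0 + jZ_L·tanβl) = 17.4 − j31 Ω
Γ_s = (Z_in − Z_s)/(Z_in + Z_s) = (-57.6 − j31)/(92.4 − j31), |Γ_s| = 0.671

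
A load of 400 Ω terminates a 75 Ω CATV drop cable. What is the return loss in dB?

Γ = (400 − 75)/(400 + 75) = 0.684
RL = −20·log₁₀|Γ| = −20·log₁₀(0.684)

RL ≈ 3.3 dB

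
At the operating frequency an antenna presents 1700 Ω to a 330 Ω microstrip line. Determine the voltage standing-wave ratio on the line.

Γ = (1700 − 330)/(1700 + 330) = 0.675
VSWR = (1 + 0.675)/(1 − 0.675)

VSWR ≈ 5.15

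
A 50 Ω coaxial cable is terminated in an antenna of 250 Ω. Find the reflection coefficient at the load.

Γ = 0.667

Γ = (Z_L − Z_0)/(Z_L + Z_0) = (250 − 50)/(250 + 50) = 200/300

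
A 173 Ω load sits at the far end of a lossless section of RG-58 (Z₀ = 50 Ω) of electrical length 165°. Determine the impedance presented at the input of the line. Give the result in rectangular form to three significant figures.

tan(βl) = tan(165°) = -0.268
Z_in = Z_0·(Z_L + jZ_0·tanβl)/(Z_0 + jZ_L·tanβl)
     = 50·(173 − j13.4)/(50 − j46.4)

Z_in ≈ 99.7 + j79 Ω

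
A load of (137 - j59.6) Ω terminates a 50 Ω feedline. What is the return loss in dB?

RL ≈ 5.4 dB

Γ = (87 − j59.6)/(187 − j59.6), |Γ| = 0.537
RL = −20·log₁₀|Γ| = −20·log₁₀(0.537)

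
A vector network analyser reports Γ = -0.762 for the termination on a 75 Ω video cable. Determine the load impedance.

Z_L = Z_0·(1 + Γ)/(1 − Γ) = 75·(0.238)/(1.76)

Z_L ≈ 10.1 Ω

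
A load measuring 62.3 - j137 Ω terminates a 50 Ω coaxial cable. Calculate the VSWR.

VSWR ≈ 7.95

Γ = (Z_L − Z_0)/(Z_L + Z_0) = (12.3 − j137)/(112.3 − j137)
|Γ| = 138/177 = 0.776
VSWR = (1 + |Γ|)/(1 − |Γ|) = 1.78/0.224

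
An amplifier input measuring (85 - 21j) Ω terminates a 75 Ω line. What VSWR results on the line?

VSWR ≈ 1.34

Γ = (Z_L − Z_0)/(Z_L + Z_0) = (10 − j21)/(160 − j21)
|Γ| = 23.3/161 = 0.144
VSWR = (1 + |Γ|)/(1 − |Γ|) = 1.14/0.856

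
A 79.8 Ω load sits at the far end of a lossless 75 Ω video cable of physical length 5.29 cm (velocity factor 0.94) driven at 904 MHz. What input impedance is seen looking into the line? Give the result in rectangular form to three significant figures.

Z_in ≈ 72.5 − j3.81 Ω

λ = v/f = 0.94·c / 904 MHz = 0.312 m
βl = 2π·l/λ = 2π × 0.17 = 61°
tan(βl) = tan(61°) = 1.81
Z_in = Z_0·(Z_L + jZ_0·tanβl)/(Z_0 + jZ_L·tanβl)
     = 75·(79.8 + j136)/(75 + j144)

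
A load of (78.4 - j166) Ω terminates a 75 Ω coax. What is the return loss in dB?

Γ = (3.4 − j166)/(153.4 − j166), |Γ| = 0.735
RL = −20·log₁₀|Γ| = −20·log₁₀(0.735)

RL ≈ 2.68 dB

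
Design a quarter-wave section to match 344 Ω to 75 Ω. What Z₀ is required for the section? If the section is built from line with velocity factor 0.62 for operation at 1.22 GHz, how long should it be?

Z_qwt = √(Z_0·R_L) = √(75 × 344) = √25800
λ = 0.62·c/f = 0.152 m, so l = λ/4 = 0.0381 m

Z_qwt ≈ 161 Ω; length ≈ 3.81 cm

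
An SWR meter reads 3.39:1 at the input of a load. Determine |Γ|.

|Γ| = (S − 1)/(S + 1) = (3.39 − 1)/(3.39 + 1) = 2.39/4.39

|Γ| ≈ 0.544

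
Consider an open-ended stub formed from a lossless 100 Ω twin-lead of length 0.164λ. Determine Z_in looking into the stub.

βl = 2π × 0.164 = 59°
tan(βl) = 1.67
For an open-ended stub, Z_in = −jZ_0·cot(βl) = −jZ_0/tan(βl)

Z_in ≈ −j60 Ω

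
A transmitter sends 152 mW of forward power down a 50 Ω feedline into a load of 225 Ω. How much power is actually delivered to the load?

P_delivered ≈ 90.4 mW

Γ = (225 − 50)/(225 + 50) = 0.636
|Γ|² = 0.405
P_refl = |Γ|²·P_inc = 61.6 mW, P_del = (1 − |Γ|²)·P_inc = 90.4 mW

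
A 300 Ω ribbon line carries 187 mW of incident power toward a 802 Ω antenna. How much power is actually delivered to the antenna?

P_delivered ≈ 148 mW

Γ = (802 − 300)/(802 + 300) = 0.456
|Γ|² = 0.208
P_refl = |Γ|²·P_inc = 38.8 mW, P_del = (1 − |Γ|²)·P_inc = 148 mW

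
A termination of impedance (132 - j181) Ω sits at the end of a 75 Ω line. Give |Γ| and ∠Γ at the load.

Γ ≈ 0.69 ∠ -31.4°

Γ = (Z_L − Z_0)/(Z_L + Z_0) = (57 − j181)/(207 − j181)
|Γ| = 190/275 = 0.69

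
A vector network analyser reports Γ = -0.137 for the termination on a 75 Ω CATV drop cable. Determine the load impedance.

Z_L = Z_0·(1 + Γ)/(1 − Γ) = 75·(0.863)/(1.14)

Z_L ≈ 56.9 Ω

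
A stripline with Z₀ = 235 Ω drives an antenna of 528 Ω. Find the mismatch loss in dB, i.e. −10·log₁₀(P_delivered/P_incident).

Γ = (528 − 235)/(528 + 235) = 0.384
|Γ|² = 0.147, so P_del/P_inc = 1 − |Γ|² = 0.853
ML = −10·log₁₀(1 − |Γ|²)

mismatch loss ≈ 0.693 dB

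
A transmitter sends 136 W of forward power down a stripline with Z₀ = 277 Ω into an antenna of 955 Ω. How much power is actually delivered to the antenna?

P_delivered ≈ 94.8 W

Γ = (955 − 277)/(955 + 277) = 0.55
|Γ|² = 0.303
P_refl = |Γ|²·P_inc = 41.2 W, P_del = (1 − |Γ|²)·P_inc = 94.8 W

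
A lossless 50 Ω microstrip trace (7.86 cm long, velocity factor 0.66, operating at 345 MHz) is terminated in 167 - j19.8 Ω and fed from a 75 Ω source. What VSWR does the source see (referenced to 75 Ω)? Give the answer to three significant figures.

λ = v/f = 0.66·c / 345 MHz = 0.574 m
βl = 2π·l/λ = 2π × 0.137 = 49.3°
tan(βl) = 1.16
Z_in = Z_0·(Z_L + jZ_0·tanβl)/(Z_0 + jZ_L·tanβl) = 22.8 − j34.4 Ω
Γ_s = (Z_in − Z_s)/(Z_in + Z_s) = (-52.2 − j34.4)/(97.8 − j34.4), |Γ_s| = 0.603
VSWR = (1 + |Γ_s|)/(1 − |Γ_s|)

VSWR ≈ 4.04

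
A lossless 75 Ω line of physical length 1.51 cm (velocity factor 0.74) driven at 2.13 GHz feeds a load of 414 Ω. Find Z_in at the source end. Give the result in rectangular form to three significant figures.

λ = v/f = 0.74·c / 2.13 GHz = 0.104 m
βl = 2π·l/λ = 2π × 0.145 = 52.2°
tan(βl) = tan(52.2°) = 1.29
Z_in = Z_0·(Z_L + jZ_0·tanβl)/(Z_0 + jZ_L·tanβl)
     = 75·(414 + j96.5)/(75 + j533)

Z_in ≈ 21.4 − j55.3 Ω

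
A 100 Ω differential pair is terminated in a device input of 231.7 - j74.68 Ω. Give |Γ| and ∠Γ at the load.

Γ ≈ 0.445 ∠ -16.9°

Γ = (Z_L − Z_0)/(Z_L + Z_0) = (131.7 − j74.68)/(331.7 − j74.68)
|Γ| = 151/340 = 0.445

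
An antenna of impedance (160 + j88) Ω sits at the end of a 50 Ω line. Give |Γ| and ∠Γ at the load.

Γ ≈ 0.619 ∠ 15.9°

Γ = (Z_L − Z_0)/(Z_L + Z_0) = (110 + j88)/(210 + j88)
|Γ| = 141/228 = 0.619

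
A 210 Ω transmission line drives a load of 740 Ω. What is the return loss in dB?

Γ = (740 − 210)/(740 + 210) = 0.558
RL = −20·log₁₀|Γ| = −20·log₁₀(0.558)

RL ≈ 5.07 dB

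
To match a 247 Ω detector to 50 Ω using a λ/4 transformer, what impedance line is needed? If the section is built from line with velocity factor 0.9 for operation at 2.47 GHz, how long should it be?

Z_qwt = √(Z_0·R_L) = √(50 × 247) = √12350
λ = 0.9·c/f = 0.109 m, so l = λ/4 = 0.0273 m

Z_qwt ≈ 111 Ω; length ≈ 2.73 cm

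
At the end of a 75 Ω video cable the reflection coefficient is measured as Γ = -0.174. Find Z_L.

Z_L ≈ 52.8 Ω

Z_L = Z_0·(1 + Γ)/(1 − Γ) = 75·(0.826)/(1.17)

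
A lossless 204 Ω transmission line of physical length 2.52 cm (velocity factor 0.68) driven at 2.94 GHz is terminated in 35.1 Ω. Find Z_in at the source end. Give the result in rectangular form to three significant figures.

λ = v/f = 0.68·c / 2.94 GHz = 0.0694 m
βl = 2π·l/λ = 2π × 0.363 = 131°
tan(βl) = tan(131°) = -1.16
Z_in = Z_0·(Z_L + jZ_0·tanβl)/(Z_0 + jZ_L·tanβl)
     = 204·(35.1 − j237)/(204 − j40.7)

Z_in ≈ 79.2 − j221 Ω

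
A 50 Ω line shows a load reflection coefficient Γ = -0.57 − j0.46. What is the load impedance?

Z_L = Z_0·(1 + Γ)/(1 − Γ) = 50·(0.43 − j0.46)/(1.57 + j0.46)

Z_L ≈ 8.66 − j17.2 Ω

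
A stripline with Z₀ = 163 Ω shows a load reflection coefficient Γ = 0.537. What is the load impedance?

Z_L ≈ 541 Ω

Z_L = Z_0·(1 + Γ)/(1 − Γ) = 163·(1.54)/(0.463)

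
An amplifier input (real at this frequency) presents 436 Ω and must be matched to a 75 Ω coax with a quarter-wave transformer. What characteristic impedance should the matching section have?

Z_qwt = √(Z_0·R_L) = √(75 × 436) = √32700

Z_qwt ≈ 181 Ω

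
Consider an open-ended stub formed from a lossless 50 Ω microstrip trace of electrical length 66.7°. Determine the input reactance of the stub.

tan(βl) = 2.32
For an open-ended stub, Z_in = −jZ_0·cot(βl) = −jZ_0/tan(βl)

X_in ≈ -21.5 Ω (capacitive)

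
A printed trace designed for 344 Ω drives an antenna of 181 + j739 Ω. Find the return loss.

Γ = (-163 + j739)/(525 + j739), |Γ| = 0.835
RL = −20·log₁₀|Γ| = −20·log₁₀(0.835)

RL ≈ 1.57 dB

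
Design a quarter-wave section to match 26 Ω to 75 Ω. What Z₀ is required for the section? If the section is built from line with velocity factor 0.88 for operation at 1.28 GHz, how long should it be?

Z_qwt = √(Z_0·R_L) = √(75 × 26) = √1950
λ = 0.88·c/f = 0.206 m, so l = λ/4 = 0.0516 m

Z_qwt ≈ 44.2 Ω; length ≈ 5.16 cm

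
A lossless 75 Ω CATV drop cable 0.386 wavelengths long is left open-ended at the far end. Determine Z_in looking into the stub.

βl = 2π × 0.386 = 139°
tan(βl) = -0.871
For an open-ended stub, Z_in = −jZ_0·cot(βl) = −jZ_0/tan(βl)

Z_in ≈ +j86.2 Ω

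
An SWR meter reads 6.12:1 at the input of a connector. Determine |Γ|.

|Γ| ≈ 0.719

|Γ| = (S − 1)/(S + 1) = (6.12 − 1)/(6.12 + 1) = 5.12/7.12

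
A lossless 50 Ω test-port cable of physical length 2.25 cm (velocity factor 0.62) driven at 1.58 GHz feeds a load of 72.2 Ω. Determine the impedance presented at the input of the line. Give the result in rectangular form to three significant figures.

λ = v/f = 0.62·c / 1.58 GHz = 0.118 m
βl = 2π·l/λ = 2π × 0.191 = 68.8°
tan(βl) = tan(68.8°) = 2.58
Z_in = Z_0·(Z_L + jZ_0·tanβl)/(Z_0 + jZ_L·tanβl)
     = 50·(72.2 + j129)/(50 + j186)

Z_in ≈ 37.2 − j9.41 Ω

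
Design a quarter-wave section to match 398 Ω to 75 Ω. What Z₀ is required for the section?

Z_qwt = √(Z_0·R_L) = √(75 × 398) = √29850

Z_qwt ≈ 173 Ω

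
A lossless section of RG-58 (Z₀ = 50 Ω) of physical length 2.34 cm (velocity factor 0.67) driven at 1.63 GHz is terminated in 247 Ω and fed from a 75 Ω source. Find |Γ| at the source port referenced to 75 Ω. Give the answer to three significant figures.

λ = v/f = 0.67·c / 1.63 GHz = 0.123 m
βl = 2π·l/λ = 2π × 0.19 = 68.3°
tan(βl) = 2.51
Z_in = Z_0·(Z_L + jZ_0·tanβl)/(Z_0 + jZ_L·tanβl) = 11.6 − j18.9 Ω
Γ_s = (Z_in − Z_s)/(Z_in + Z_s) = (-63.4 − j18.9)/(86.6 − j18.9), |Γ_s| = 0.746

|Γ| ≈ 0.746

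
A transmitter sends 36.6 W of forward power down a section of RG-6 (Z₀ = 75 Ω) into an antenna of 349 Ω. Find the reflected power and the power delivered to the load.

Γ = (349 − 75)/(349 + 75) = 0.646
|Γ|² = 0.418
P_refl = |Γ|²·P_inc = 15.3 W, P_del = (1 − |Γ|²)·P_inc = 21.3 W

P_reflected ≈ 15.3 W; P_delivered ≈ 21.3 W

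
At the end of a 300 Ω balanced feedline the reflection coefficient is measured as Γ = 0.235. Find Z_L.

Z_L ≈ 484 Ω

Z_L = Z_0·(1 + Γ)/(1 − Γ) = 300·(1.23)/(0.765)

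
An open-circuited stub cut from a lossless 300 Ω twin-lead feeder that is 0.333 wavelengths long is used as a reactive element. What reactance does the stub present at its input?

X_in ≈ 172 Ω (inductive)

βl = 2π × 0.333 = 120°
tan(βl) = -1.74
For an open-circuited stub, Z_in = −jZ_0·cot(βl) = −jZ_0/tan(βl)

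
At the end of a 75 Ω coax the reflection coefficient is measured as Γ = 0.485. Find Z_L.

Z_L ≈ 216 Ω

Z_L = Z_0·(1 + Γ)/(1 − Γ) = 75·(1.48)/(0.515)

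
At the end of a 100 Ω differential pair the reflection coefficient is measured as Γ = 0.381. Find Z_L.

Z_L = Z_0·(1 + Γ)/(1 − Γ) = 100·(1.38)/(0.619)

Z_L ≈ 223 Ω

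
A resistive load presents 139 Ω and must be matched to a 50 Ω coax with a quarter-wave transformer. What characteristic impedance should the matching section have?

Z_qwt = √(Z_0·R_L) = √(50 × 139) = √6950

Z_qwt ≈ 83.4 Ω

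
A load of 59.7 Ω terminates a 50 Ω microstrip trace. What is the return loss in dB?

RL ≈ 21.1 dB

Γ = (59.7 − 50)/(59.7 + 50) = 0.0884
RL = −20·log₁₀|Γ| = −20·log₁₀(0.0884)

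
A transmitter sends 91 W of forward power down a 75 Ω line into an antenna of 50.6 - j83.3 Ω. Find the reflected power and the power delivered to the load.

P_reflected ≈ 30.2 W; P_delivered ≈ 60.8 W

|Γ| = |(-24.4 − j83.3)/(125.6 − j83.3)| = 0.576
|Γ|² = 0.332
P_refl = |Γ|²·P_inc = 30.2 W, P_del = (1 − |Γ|²)·P_inc = 60.8 W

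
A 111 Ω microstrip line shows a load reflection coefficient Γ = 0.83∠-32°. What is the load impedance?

Z_L ≈ 123 − j347 Ω

Z_L = Z_0·(1 + Γ)/(1 − Γ) = 111·(1.7 − j0.44)/(0.296 + j0.44)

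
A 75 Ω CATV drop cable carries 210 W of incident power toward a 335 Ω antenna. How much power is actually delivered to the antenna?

P_delivered ≈ 126 W

Γ = (335 − 75)/(335 + 75) = 0.634
|Γ|² = 0.402
P_refl = |Γ|²·P_inc = 84.4 W, P_del = (1 − |Γ|²)·P_inc = 126 W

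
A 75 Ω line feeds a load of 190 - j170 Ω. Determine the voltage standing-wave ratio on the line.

VSWR ≈ 4.75

Γ = (Z_L − Z_0)/(Z_L + Z_0) = (115 − j170)/(265 − j170)
|Γ| = 205/315 = 0.652
VSWR = (1 + |Γ|)/(1 − |Γ|) = 1.65/0.348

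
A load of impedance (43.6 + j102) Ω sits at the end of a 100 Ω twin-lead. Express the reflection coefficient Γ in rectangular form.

Γ = (Z_L − Z_0)/(Z_L + Z_0) = (-56.4 + j102)/(143.6 + j102)

Γ ≈ 0.0743 + j0.658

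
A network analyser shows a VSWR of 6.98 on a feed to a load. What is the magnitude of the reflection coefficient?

|Γ| ≈ 0.749

|Γ| = (S − 1)/(S + 1) = (6.98 − 1)/(6.98 + 1) = 5.98/7.98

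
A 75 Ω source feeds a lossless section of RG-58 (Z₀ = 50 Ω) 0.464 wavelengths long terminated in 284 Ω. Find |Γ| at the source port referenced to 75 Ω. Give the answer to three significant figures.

|Γ| ≈ 0.603

βl = 2π × 0.464 = 167°
tan(βl) = -0.23
Z_in = Z_0·(Z_L + jZ_0·tanβl)/(Z_0 + jZ_L·tanβl) = 110 + j133 Ω
Γ_s = (Z_in − Z_s)/(Z_in + Z_s) = (35.4 + j133)/(185 + j133), |Γ_s| = 0.603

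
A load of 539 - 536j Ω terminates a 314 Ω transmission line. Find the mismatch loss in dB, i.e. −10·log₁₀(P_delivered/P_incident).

mismatch loss ≈ 1.76 dB

Γ = (225 − j536)/(853 − j536), |Γ| = 0.577
|Γ|² = 0.333, so P_del/P_inc = 1 − |Γ|² = 0.667
ML = −10·log₁₀(1 − |Γ|²)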